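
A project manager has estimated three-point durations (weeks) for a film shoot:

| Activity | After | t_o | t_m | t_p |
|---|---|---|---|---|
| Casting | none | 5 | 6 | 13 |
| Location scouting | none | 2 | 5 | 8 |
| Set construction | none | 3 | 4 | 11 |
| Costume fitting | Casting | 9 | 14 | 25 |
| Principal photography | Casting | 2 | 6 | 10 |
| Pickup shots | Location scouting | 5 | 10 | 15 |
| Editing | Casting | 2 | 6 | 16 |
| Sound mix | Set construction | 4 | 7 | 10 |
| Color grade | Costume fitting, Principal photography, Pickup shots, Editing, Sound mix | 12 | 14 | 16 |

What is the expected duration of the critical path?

te_Casting = (5 + 4·6 + 13)/6 = 42/6 = 7
te_Location scouting = (2 + 4·5 + 8)/6 = 30/6 = 5
te_Set construction = (3 + 4·4 + 11)/6 = 30/6 = 5
te_Costume fitting = (9 + 4·14 + 25)/6 = 90/6 = 15
te_Principal photography = (2 + 4·6 + 10)/6 = 36/6 = 6
te_Pickup shots = (5 + 4·10 + 15)/6 = 60/6 = 10
te_Editing = (2 + 4·6 + 16)/6 = 42/6 = 7
te_Sound mix = (4 + 4·7 + 10)/6 = 42/6 = 7
te_Color grade = (12 + 4·14 + 16)/6 = 84/6 = 14

Forward pass:
ES_Casting = 0; EF_Casting = 7
ES_Location scouting = 0; EF_Location scouting = 5
ES_Set construction = 0; EF_Set construction = 5
ES_Costume fitting = 7; EF_Costume fitting = 7+15 = 22
ES_Principal photography = 7; EF_Principal photography = 7+6 = 13
ES_Pickup shots = 5; EF_Pickup shots = 5+10 = 15
ES_Editing = 7; EF_Editing = 7+7 = 14
ES_Sound mix = 5; EF_Sound mix = 5+7 = 12
ES_Color grade = max(EF_Costume fitting=22, EF_Principal photography=13, EF_Pickup shots=15, EF_Editing=14, EF_Sound mix=12) = 22; EF_Color grade = 22+14 = 36
Expected project duration μ = 36 weeks. Critical path: Casting → Costume fitting → Color grade.

36 weeks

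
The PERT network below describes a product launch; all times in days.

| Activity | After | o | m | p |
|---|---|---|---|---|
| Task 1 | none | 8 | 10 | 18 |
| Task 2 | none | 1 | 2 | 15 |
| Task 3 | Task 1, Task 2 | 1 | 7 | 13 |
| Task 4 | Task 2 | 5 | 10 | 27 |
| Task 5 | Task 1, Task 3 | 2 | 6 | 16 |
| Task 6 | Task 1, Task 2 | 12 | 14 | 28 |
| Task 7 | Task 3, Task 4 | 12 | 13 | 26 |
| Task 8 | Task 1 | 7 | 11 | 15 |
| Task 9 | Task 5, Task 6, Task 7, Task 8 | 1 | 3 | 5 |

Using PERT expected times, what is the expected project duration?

36 days

te_Task 1 = (8 + 4·10 + 18)/6 = 66/6 = 11
te_Task 2 = (1 + 4·2 + 15)/6 = 24/6 = 4
te_Task 3 = (1 + 4·7 + 13)/6 = 42/6 = 7
te_Task 4 = (5 + 4·10 + 27)/6 = 72/6 = 12
te_Task 5 = (2 + 4·6 + 16)/6 = 42/6 = 7
te_Task 6 = (12 + 4·14 + 28)/6 = 96/6 = 16
te_Task 7 = (12 + 4·13 + 26)/6 = 90/6 = 15
te_Task 8 = (7 + 4·11 + 15)/6 = 66/6 = 11
te_Task 9 = (1 + 4·3 + 5)/6 = 18/6 = 3

Forward pass:
ES_Task 1 = 0; EF_Task 1 = 11
ES_Task 2 = 0; EF_Task 2 = 4
ES_Task 3 = max(EF_Task 1=11, EF_Task 2=4) = 11; EF_Task 3 = 11+7 = 18
ES_Task 4 = 4; EF_Task 4 = 4+12 = 16
ES_Task 5 = max(EF_Task 1=11, EF_Task 3=18) = 18; EF_Task 5 = 18+7 = 25
ES_Task 6 = max(EF_Task 1=11, EF_Task 2=4) = 11; EF_Task 6 = 11+16 = 27
ES_Task 7 = max(EF_Task 3=18, EF_Task 4=16) = 18; EF_Task 7 = 18+15 = 33
ES_Task 8 = 11; EF_Task 8 = 11+11 = 22
ES_Task 9 = max(EF_Task 5=25, EF_Task 6=27, EF_Task 7=33, EF_Task 8=22) = 33; EF_Task 9 = 33+3 = 36
Expected project duration μ = 36 days. Critical path: Task 1 → Task 3 → Task 7 → Task 9.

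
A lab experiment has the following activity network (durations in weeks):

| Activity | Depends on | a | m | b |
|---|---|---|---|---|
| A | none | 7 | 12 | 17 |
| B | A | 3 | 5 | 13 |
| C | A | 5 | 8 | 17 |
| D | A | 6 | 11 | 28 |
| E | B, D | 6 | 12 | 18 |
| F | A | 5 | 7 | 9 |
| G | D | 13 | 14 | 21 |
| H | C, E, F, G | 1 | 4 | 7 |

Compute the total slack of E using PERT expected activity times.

3 weeks

te_A = (7 + 4·12 + 17)/6 = 72/6 = 12
te_B = (3 + 4·5 + 13)/6 = 36/6 = 6
te_C = (5 + 4·8 + 17)/6 = 54/6 = 9
te_D = (6 + 4·11 + 28)/6 = 78/6 = 13
te_E = (6 + 4·12 + 18)/6 = 72/6 = 12
te_F = (5 + 4·7 + 9)/6 = 42/6 = 7
te_G = (13 + 4·14 + 21)/6 = 90/6 = 15
te_H = (1 + 4·4 + 7)/6 = 24/6 = 4

Forward pass:
ES_A = 0; EF_A = 12
ES_B = 12; EF_B = 12+6 = 18
ES_C = 12; EF_C = 12+9 = 21
ES_D = 12; EF_D = 12+13 = 25
ES_E = max(EF_B=18, EF_D=25) = 25; EF_E = 25+12 = 37
ES_F = 12; EF_F = 12+7 = 19
ES_G = 25; EF_G = 25+15 = 40
ES_H = max(EF_C=21, EF_E=37, EF_F=19, EF_G=40) = 40; EF_H = 40+4 = 44
Expected project duration μ = 44 weeks. Critical path: A → D → G → H.

Backward pass:
LF_H = 44; LS_H = 44−4 = 40
LF_G = LS_H = 40; LS_G = 40−15 = 25
LF_F = LS_H = 40; LS_F = 40−7 = 33
LF_E = LS_H = 40; LS_E = 40−12 = 28
LF_D = min(LS_E=28, LS_G=25) = 25; LS_D = 25−13 = 12
LF_C = LS_H = 40; LS_C = 40−9 = 31
LF_B = LS_E = 28; LS_B = 28−6 = 22
LF_A = min(LS_B=22, LS_C=31, LS_D=12, LS_F=33) = 12; LS_A = 12−12 = 0
Slack_E = LS_E − ES_E = 28 − 25 = 3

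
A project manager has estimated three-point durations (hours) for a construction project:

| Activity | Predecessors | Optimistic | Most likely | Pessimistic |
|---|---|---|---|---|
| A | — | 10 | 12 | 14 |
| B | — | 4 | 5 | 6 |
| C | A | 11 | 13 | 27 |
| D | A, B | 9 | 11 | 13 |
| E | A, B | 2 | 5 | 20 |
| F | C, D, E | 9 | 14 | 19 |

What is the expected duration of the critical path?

41 hours

te_A = (10 + 4·12 + 14)/6 = 72/6 = 12
te_B = (4 + 4·5 + 6)/6 = 30/6 = 5
te_C = (11 + 4·13 + 27)/6 = 90/6 = 15
te_D = (9 + 4·11 + 13)/6 = 66/6 = 11
te_E = (2 + 4·5 + 20)/6 = 42/6 = 7
te_F = (9 + 4·14 + 19)/6 = 84/6 = 14

Forward pass:
ES_A = 0; EF_A = 12
ES_B = 0; EF_B = 5
ES_C = 12; EF_C = 12+15 = 27
ES_D = max(EF_A=12, EF_B=5) = 12; EF_D = 12+11 = 23
ES_E = max(EF_A=12, EF_B=5) = 12; EF_E = 12+7 = 19
ES_F = max(EF_C=27, EF_D=23, EF_E=19) = 27; EF_F = 27+14 = 41
Expected project duration μ = 41 hours. Critical path: A → C → F.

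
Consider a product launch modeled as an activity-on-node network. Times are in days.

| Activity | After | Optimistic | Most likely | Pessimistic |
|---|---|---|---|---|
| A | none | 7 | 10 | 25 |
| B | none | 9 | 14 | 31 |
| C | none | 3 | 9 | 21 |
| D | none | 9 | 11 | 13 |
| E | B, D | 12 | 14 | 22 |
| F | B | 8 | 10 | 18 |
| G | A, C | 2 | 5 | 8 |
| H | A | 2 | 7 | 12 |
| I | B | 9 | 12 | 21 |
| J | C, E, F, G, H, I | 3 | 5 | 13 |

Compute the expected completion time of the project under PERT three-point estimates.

37 days

te_A = (7 + 4·10 + 25)/6 = 72/6 = 12
te_B = (9 + 4·14 + 31)/6 = 96/6 = 16
te_C = (3 + 4·9 + 21)/6 = 60/6 = 10
te_D = (9 + 4·11 + 13)/6 = 66/6 = 11
te_E = (12 + 4·14 + 22)/6 = 90/6 = 15
te_F = (8 + 4·10 + 18)/6 = 66/6 = 11
te_G = (2 + 4·5 + 8)/6 = 30/6 = 5
te_H = (2 + 4·7 + 12)/6 = 42/6 = 7
te_I = (9 + 4·12 + 21)/6 = 78/6 = 13
te_J = (3 + 4·5 + 13)/6 = 36/6 = 6

Forward pass:
ES_A = 0; EF_A = 12
ES_B = 0; EF_B = 16
ES_C = 0; EF_C = 10
ES_D = 0; EF_D = 11
ES_E = max(EF_B=16, EF_D=11) = 16; EF_E = 16+15 = 31
ES_F = 16; EF_F = 16+11 = 27
ES_G = max(EF_A=12, EF_C=10) = 12; EF_G = 12+5 = 17
ES_H = 12; EF_H = 12+7 = 19
ES_I = 16; EF_I = 16+13 = 29
ES_J = max(EF_C=10, EF_E=31, EF_F=27, EF_G=17, EF_H=19, EF_I=29) = 31; EF_J = 31+6 = 37
Expected project duration μ = 37 days. Critical path: B → E → J.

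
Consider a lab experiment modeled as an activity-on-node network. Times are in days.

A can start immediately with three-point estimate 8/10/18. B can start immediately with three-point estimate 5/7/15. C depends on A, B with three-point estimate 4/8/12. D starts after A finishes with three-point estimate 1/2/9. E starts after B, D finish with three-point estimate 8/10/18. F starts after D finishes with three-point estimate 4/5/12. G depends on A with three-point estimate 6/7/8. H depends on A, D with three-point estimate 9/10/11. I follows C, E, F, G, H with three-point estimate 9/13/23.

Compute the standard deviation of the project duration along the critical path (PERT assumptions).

3.57 days

te_A = (8 + 4·10 + 18)/6 = 66/6 = 11; σ²_A = ((18−8)/6)² = 2.778
te_B = (5 + 4·7 + 15)/6 = 48/6 = 8; σ²_B = ((15−5)/6)² = 2.778
te_C = (4 + 4·8 + 12)/6 = 48/6 = 8; σ²_C = ((12−4)/6)² = 1.778
te_D = (1 + 4·2 + 9)/6 = 18/6 = 3; σ²_D = ((9−1)/6)² = 1.778
te_E = (8 + 4·10 + 18)/6 = 66/6 = 11; σ²_E = ((18−8)/6)² = 2.778
te_F = (4 + 4·5 + 12)/6 = 36/6 = 6; σ²_F = ((12−4)/6)² = 1.778
te_G = (6 + 4·7 + 8)/6 = 42/6 = 7; σ²_G = ((8−6)/6)² = 0.111
te_H = (9 + 4·10 + 11)/6 = 60/6 = 10; σ²_H = ((11−9)/6)² = 0.111
te_I = (9 + 4·13 + 23)/6 = 84/6 = 14; σ²_I = ((23−9)/6)² = 5.444

Forward pass:
ES_A = 0; EF_A = 11
ES_B = 0; EF_B = 8
ES_C = max(EF_A=11, EF_B=8) = 11; EF_C = 11+8 = 19
ES_D = 11; EF_D = 11+3 = 14
ES_E = max(EF_B=8, EF_D=14) = 14; EF_E = 14+11 = 25
ES_F = 14; EF_F = 14+6 = 20
ES_G = 11; EF_G = 11+7 = 18
ES_H = max(EF_A=11, EF_D=14) = 14; EF_H = 14+10 = 24
ES_I = max(EF_C=19, EF_E=25, EF_F=20, EF_G=18, EF_H=24) = 25; EF_I = 25+14 = 39
Expected project duration μ = 39 days. Critical path: A → D → E → I.

Variance along critical path = 2.778 + 1.778 + 2.778 + 5.444 = 12.778
σ = √12.778 = 3.575 days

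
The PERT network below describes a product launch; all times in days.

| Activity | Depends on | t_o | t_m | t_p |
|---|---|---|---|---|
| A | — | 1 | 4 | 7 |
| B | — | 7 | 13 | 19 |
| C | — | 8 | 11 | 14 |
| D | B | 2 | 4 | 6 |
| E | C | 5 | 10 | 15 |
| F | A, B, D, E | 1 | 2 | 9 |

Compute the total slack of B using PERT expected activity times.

4 days

te_A = (1 + 4·4 + 7)/6 = 24/6 = 4
te_B = (7 + 4·13 + 19)/6 = 78/6 = 13
te_C = (8 + 4·11 + 14)/6 = 66/6 = 11
te_D = (2 + 4·4 + 6)/6 = 24/6 = 4
te_E = (5 + 4·10 + 15)/6 = 60/6 = 10
te_F = (1 + 4·2 + 9)/6 = 18/6 = 3

Forward pass:
ES_A = 0; EF_A = 4
ES_B = 0; EF_B = 13
ES_C = 0; EF_C = 11
ES_D = 13; EF_D = 13+4 = 17
ES_E = 11; EF_E = 11+10 = 21
ES_F = max(EF_A=4, EF_B=13, EF_D=17, EF_E=21) = 21; EF_F = 21+3 = 24
Expected project duration μ = 24 days. Critical path: C → E → F.

Backward pass:
LF_F = 24; LS_F = 24−3 = 21
LF_E = LS_F = 21; LS_E = 21−10 = 11
LF_D = LS_F = 21; LS_D = 21−4 = 17
LF_C = LS_E = 11; LS_C = 11−11 = 0
LF_B = min(LS_D=17, LS_F=21) = 17; LS_B = 17−13 = 4
LF_A = LS_F = 21; LS_A = 21−4 = 17
Slack_B = LS_B − ES_B = 4 − 0 = 4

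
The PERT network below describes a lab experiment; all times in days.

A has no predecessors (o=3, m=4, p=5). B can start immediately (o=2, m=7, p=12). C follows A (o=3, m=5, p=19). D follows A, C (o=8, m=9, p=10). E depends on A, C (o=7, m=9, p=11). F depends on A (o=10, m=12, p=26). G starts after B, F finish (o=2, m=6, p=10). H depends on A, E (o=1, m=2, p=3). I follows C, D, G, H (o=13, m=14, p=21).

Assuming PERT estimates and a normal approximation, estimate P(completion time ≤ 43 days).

0.888

te_A = (3 + 4·4 + 5)/6 = 24/6 = 4; σ²_A = ((5−3)/6)² = 0.111
te_B = (2 + 4·7 + 12)/6 = 42/6 = 7; σ²_B = ((12−2)/6)² = 2.778
te_C = (3 + 4·5 + 19)/6 = 42/6 = 7; σ²_C = ((19−3)/6)² = 7.111
te_D = (8 + 4·9 + 10)/6 = 54/6 = 9; σ²_D = ((10−8)/6)² = 0.111
te_E = (7 + 4·9 + 11)/6 = 54/6 = 9; σ²_E = ((11−7)/6)² = 0.444
te_F = (10 + 4·12 + 26)/6 = 84/6 = 14; σ²_F = ((26−10)/6)² = 7.111
te_G = (2 + 4·6 + 10)/6 = 36/6 = 6; σ²_G = ((10−2)/6)² = 1.778
te_H = (1 + 4·2 + 3)/6 = 12/6 = 2; σ²_H = ((3−1)/6)² = 0.111
te_I = (13 + 4·14 + 21)/6 = 90/6 = 15; σ²_I = ((21−13)/6)² = 1.778

Forward pass:
ES_A = 0; EF_A = 4
ES_B = 0; EF_B = 7
ES_C = 4; EF_C = 4+7 = 11
ES_D = max(EF_A=4, EF_C=11) = 11; EF_D = 11+9 = 20
ES_E = max(EF_A=4, EF_C=11) = 11; EF_E = 11+9 = 20
ES_F = 4; EF_F = 4+14 = 18
ES_G = max(EF_B=7, EF_F=18) = 18; EF_G = 18+6 = 24
ES_H = max(EF_A=4, EF_E=20) = 20; EF_H = 20+2 = 22
ES_I = max(EF_C=11, EF_D=20, EF_G=24, EF_H=22) = 24; EF_I = 24+15 = 39
Expected project duration μ = 39 days. Critical path: A → F → G → I.

Variance along critical path = 0.111 + 7.111 + 1.778 + 1.778 = 10.778; σ = √10.778 = 3.283 days.
Z = (43 − 39) / 3.283 = 1.218
P(T ≤ 43) = Φ(1.218) ≈ 0.888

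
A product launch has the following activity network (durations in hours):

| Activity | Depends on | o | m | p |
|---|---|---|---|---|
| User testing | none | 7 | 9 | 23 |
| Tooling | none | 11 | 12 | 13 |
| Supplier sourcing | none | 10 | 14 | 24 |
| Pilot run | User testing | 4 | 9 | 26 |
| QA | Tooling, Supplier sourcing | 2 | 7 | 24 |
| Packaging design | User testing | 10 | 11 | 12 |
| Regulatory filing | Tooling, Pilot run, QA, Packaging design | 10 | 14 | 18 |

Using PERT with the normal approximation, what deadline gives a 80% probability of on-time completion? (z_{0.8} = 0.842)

41.8 hours

te_User testing = (7 + 4·9 + 23)/6 = 66/6 = 11; σ²_User testing = ((23−7)/6)² = 7.111
te_Tooling = (11 + 4·12 + 13)/6 = 72/6 = 12; σ²_Tooling = ((13−11)/6)² = 0.111
te_Supplier sourcing = (10 + 4·14 + 24)/6 = 90/6 = 15; σ²_Supplier sourcing = ((24−10)/6)² = 5.444
te_Pilot run = (4 + 4·9 + 26)/6 = 66/6 = 11; σ²_Pilot run = ((26−4)/6)² = 13.444
te_QA = (2 + 4·7 + 24)/6 = 54/6 = 9; σ²_QA = ((24−2)/6)² = 13.444
te_Packaging design = (10 + 4·11 + 12)/6 = 66/6 = 11; σ²_Packaging design = ((12−10)/6)² = 0.111
te_Regulatory filing = (10 + 4·14 + 18)/6 = 84/6 = 14; σ²_Regulatory filing = ((18−10)/6)² = 1.778

Forward pass:
ES_User testing = 0; EF_User testing = 11
ES_Tooling = 0; EF_Tooling = 12
ES_Supplier sourcing = 0; EF_Supplier sourcing = 15
ES_Pilot run = 11; EF_Pilot run = 11+11 = 22
ES_QA = max(EF_Tooling=12, EF_Supplier sourcing=15) = 15; EF_QA = 15+9 = 24
ES_Packaging design = 11; EF_Packaging design = 11+11 = 22
ES_Regulatory filing = max(EF_Tooling=12, EF_Pilot run=22, EF_QA=24, EF_Packaging design=22) = 24; EF_Regulatory filing = 24+14 = 38
Expected project duration μ = 38 hours. Critical path: Supplier sourcing → QA → Regulatory filing.

Variance along critical path = 5.444 + 13.444 + 1.778 = 20.667; σ = 4.546 hours.
D = μ + z·σ = 38 + 0.842·4.546 = 41.8 hours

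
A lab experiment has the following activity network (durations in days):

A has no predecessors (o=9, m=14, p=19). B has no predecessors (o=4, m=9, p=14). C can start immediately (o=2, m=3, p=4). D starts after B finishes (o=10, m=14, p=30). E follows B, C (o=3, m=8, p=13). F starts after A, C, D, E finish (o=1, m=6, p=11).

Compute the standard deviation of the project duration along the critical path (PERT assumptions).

4.08 days

te_A = (9 + 4·14 + 19)/6 = 84/6 = 14; σ²_A = ((19−9)/6)² = 2.778
te_B = (4 + 4·9 + 14)/6 = 54/6 = 9; σ²_B = ((14−4)/6)² = 2.778
te_C = (2 + 4·3 + 4)/6 = 18/6 = 3; σ²_C = ((4−2)/6)² = 0.111
te_D = (10 + 4·14 + 30)/6 = 96/6 = 16; σ²_D = ((30−10)/6)² = 11.111
te_E = (3 + 4·8 + 13)/6 = 48/6 = 8; σ²_E = ((13−3)/6)² = 2.778
te_F = (1 + 4·6 + 11)/6 = 36/6 = 6; σ²_F = ((11−1)/6)² = 2.778

Forward pass:
ES_A = 0; EF_A = 14
ES_B = 0; EF_B = 9
ES_C = 0; EF_C = 3
ES_D = 9; EF_D = 9+16 = 25
ES_E = max(EF_B=9, EF_C=3) = 9; EF_E = 9+8 = 17
ES_F = max(EF_A=14, EF_C=3, EF_D=25, EF_E=17) = 25; EF_F = 25+6 = 31
Expected project duration μ = 31 days. Critical path: B → D → F.

Variance along critical path = 2.778 + 11.111 + 2.778 = 16.667
σ = √16.667 = 4.082 days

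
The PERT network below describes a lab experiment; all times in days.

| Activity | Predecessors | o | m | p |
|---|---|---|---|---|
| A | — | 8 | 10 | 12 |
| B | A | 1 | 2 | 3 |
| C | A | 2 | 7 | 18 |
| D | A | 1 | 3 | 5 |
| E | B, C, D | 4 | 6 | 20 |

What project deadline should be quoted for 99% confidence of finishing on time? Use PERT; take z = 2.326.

34.9 days

te_A = (8 + 4·10 + 12)/6 = 60/6 = 10; σ²_A = ((12−8)/6)² = 0.444
te_B = (1 + 4·2 + 3)/6 = 12/6 = 2; σ²_B = ((3−1)/6)² = 0.111
te_C = (2 + 4·7 + 18)/6 = 48/6 = 8; σ²_C = ((18−2)/6)² = 7.111
te_D = (1 + 4·3 + 5)/6 = 18/6 = 3; σ²_D = ((5−1)/6)² = 0.444
te_E = (4 + 4·6 + 20)/6 = 48/6 = 8; σ²_E = ((20−4)/6)² = 7.111

Forward pass:
ES_A = 0; EF_A = 10
ES_B = 10; EF_B = 10+2 = 12
ES_C = 10; EF_C = 10+8 = 18
ES_D = 10; EF_D = 10+3 = 13
ES_E = max(EF_B=12, EF_C=18, EF_D=13) = 18; EF_E = 18+8 = 26
Expected project duration μ = 26 days. Critical path: A → C → E.

Variance along critical path = 0.444 + 7.111 + 7.111 = 14.667; σ = 3.830 days.
D = μ + z·σ = 26 + 2.326·3.830 = 34.9 days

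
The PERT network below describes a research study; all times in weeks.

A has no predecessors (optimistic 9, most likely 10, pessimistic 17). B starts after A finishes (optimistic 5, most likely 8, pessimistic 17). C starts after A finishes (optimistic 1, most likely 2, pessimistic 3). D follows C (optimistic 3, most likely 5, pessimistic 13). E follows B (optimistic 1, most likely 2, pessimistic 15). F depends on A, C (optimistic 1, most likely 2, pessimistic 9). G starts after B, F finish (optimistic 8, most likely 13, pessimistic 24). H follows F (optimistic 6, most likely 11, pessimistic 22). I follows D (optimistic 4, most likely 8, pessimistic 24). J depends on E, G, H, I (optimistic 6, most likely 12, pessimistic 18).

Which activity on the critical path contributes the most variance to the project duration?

G

te_A = (9 + 4·10 + 17)/6 = 66/6 = 11; σ²_A = ((17−9)/6)² = 1.778
te_B = (5 + 4·8 + 17)/6 = 54/6 = 9; σ²_B = ((17−5)/6)² = 4.000
te_C = (1 + 4·2 + 3)/6 = 12/6 = 2; σ²_C = ((3−1)/6)² = 0.111
te_D = (3 + 4·5 + 13)/6 = 36/6 = 6; σ²_D = ((13−3)/6)² = 2.778
te_E = (1 + 4·2 + 15)/6 = 24/6 = 4; σ²_E = ((15−1)/6)² = 5.444
te_F = (1 + 4·2 + 9)/6 = 18/6 = 3; σ²_F = ((9−1)/6)² = 1.778
te_G = (8 + 4·13 + 24)/6 = 84/6 = 14; σ²_G = ((24−8)/6)² = 7.111
te_H = (6 + 4·11 + 22)/6 = 72/6 = 12; σ²_H = ((22−6)/6)² = 7.111
te_I = (4 + 4·8 + 24)/6 = 60/6 = 10; σ²_I = ((24−4)/6)² = 11.111
te_J = (6 + 4·12 + 18)/6 = 72/6 = 12; σ²_J = ((18−6)/6)² = 4.000

Forward pass:
ES_A = 0; EF_A = 11
ES_B = 11; EF_B = 11+9 = 20
ES_C = 11; EF_C = 11+2 = 13
ES_D = 13; EF_D = 13+6 = 19
ES_E = 20; EF_E = 20+4 = 24
ES_F = max(EF_A=11, EF_C=13) = 13; EF_F = 13+3 = 16
ES_G = max(EF_B=20, EF_F=16) = 20; EF_G = 20+14 = 34
ES_H = 16; EF_H = 16+12 = 28
ES_I = 19; EF_I = 19+10 = 29
ES_J = max(EF_E=24, EF_G=34, EF_H=28, EF_I=29) = 34; EF_J = 34+12 = 46
Expected project duration μ = 46 weeks. Critical path: A → B → G → J.

Variances on critical path: σ²_A=1.778, σ²_B=4.000, σ²_G=7.111, σ²_J=4.000.
Largest is σ²_G = 7.111.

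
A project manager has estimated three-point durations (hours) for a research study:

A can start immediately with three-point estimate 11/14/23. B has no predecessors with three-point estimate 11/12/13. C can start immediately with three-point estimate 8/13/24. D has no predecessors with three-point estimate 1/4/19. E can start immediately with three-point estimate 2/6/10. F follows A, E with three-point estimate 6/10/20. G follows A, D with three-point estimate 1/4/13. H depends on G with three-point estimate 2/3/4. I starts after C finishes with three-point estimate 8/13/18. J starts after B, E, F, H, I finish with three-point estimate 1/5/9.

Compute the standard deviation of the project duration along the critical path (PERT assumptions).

3.42 hours

te_A = (11 + 4·14 + 23)/6 = 90/6 = 15; σ²_A = ((23−11)/6)² = 4.000
te_B = (11 + 4·12 + 13)/6 = 72/6 = 12; σ²_B = ((13−11)/6)² = 0.111
te_C = (8 + 4·13 + 24)/6 = 84/6 = 14; σ²_C = ((24−8)/6)² = 7.111
te_D = (1 + 4·4 + 19)/6 = 36/6 = 6; σ²_D = ((19−1)/6)² = 9.000
te_E = (2 + 4·6 + 10)/6 = 36/6 = 6; σ²_E = ((10−2)/6)² = 1.778
te_F = (6 + 4·10 + 20)/6 = 66/6 = 11; σ²_F = ((20−6)/6)² = 5.444
te_G = (1 + 4·4 + 13)/6 = 30/6 = 5; σ²_G = ((13−1)/6)² = 4.000
te_H = (2 + 4·3 + 4)/6 = 18/6 = 3; σ²_H = ((4−2)/6)² = 0.111
te_I = (8 + 4·13 + 18)/6 = 78/6 = 13; σ²_I = ((18−8)/6)² = 2.778
te_J = (1 + 4·5 + 9)/6 = 30/6 = 5; σ²_J = ((9−1)/6)² = 1.778

Forward pass:
ES_A = 0; EF_A = 15
ES_B = 0; EF_B = 12
ES_C = 0; EF_C = 14
ES_D = 0; EF_D = 6
ES_E = 0; EF_E = 6
ES_F = max(EF_A=15, EF_E=6) = 15; EF_F = 15+11 = 26
ES_G = max(EF_A=15, EF_D=6) = 15; EF_G = 15+5 = 20
ES_H = 20; EF_H = 20+3 = 23
ES_I = 14; EF_I = 14+13 = 27
ES_J = max(EF_B=12, EF_E=6, EF_F=26, EF_H=23, EF_I=27) = 27; EF_J = 27+5 = 32
Expected project duration μ = 32 hours. Critical path: C → I → J.

Variance along critical path = 7.111 + 2.778 + 1.778 = 11.667
σ = √11.667 = 3.416 hours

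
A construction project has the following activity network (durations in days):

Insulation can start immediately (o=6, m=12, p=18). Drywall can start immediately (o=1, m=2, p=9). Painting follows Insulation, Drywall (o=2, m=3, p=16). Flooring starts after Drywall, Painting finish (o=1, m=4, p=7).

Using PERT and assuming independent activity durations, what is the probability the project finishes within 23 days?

0.732

te_Insulation = (6 + 4·12 + 18)/6 = 72/6 = 12; σ²_Insulation = ((18−6)/6)² = 4.000
te_Drywall = (1 + 4·2 + 9)/6 = 18/6 = 3; σ²_Drywall = ((9−1)/6)² = 1.778
te_Painting = (2 + 4·3 + 16)/6 = 30/6 = 5; σ²_Painting = ((16−2)/6)² = 5.444
te_Flooring = (1 + 4·4 + 7)/6 = 24/6 = 4; σ²_Flooring = ((7−1)/6)² = 1.000

Forward pass:
ES_Insulation = 0; EF_Insulation = 12
ES_Drywall = 0; EF_Drywall = 3
ES_Painting = max(EF_Insulation=12, EF_Drywall=3) = 12; EF_Painting = 12+5 = 17
ES_Flooring = max(EF_Drywall=3, EF_Painting=17) = 17; EF_Flooring = 17+4 = 21
Expected project duration μ = 21 days. Critical path: Insulation → Painting → Flooring.

Variance along critical path = 4.000 + 5.444 + 1.000 = 10.444; σ = √10.444 = 3.232 days.
Z = (23 − 21) / 3.232 = 0.619
P(T ≤ 23) = Φ(0.619) ≈ 0.732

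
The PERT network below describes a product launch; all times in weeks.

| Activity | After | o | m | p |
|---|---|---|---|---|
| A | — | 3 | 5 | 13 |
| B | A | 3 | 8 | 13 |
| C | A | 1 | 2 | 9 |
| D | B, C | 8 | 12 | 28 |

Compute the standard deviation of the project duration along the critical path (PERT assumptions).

4.08 weeks

te_A = (3 + 4·5 + 13)/6 = 36/6 = 6; σ²_A = ((13−3)/6)² = 2.778
te_B = (3 + 4·8 + 13)/6 = 48/6 = 8; σ²_B = ((13−3)/6)² = 2.778
te_C = (1 + 4·2 + 9)/6 = 18/6 = 3; σ²_C = ((9−1)/6)² = 1.778
te_D = (8 + 4·12 + 28)/6 = 84/6 = 14; σ²_D = ((28−8)/6)² = 11.111

Forward pass:
ES_A = 0; EF_A = 6
ES_B = 6; EF_B = 6+8 = 14
ES_C = 6; EF_C = 6+3 = 9
ES_D = max(EF_B=14, EF_C=9) = 14; EF_D = 14+14 = 28
Expected project duration μ = 28 weeks. Critical path: A → B → D.

Variance along critical path = 2.778 + 2.778 + 11.111 = 16.667
σ = √16.667 = 4.082 weeks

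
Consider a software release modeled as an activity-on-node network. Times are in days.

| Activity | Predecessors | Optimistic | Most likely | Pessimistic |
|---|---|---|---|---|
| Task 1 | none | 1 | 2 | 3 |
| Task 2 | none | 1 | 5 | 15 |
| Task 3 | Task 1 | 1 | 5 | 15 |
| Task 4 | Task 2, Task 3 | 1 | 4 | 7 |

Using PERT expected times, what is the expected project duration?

te_Task 1 = (1 + 4·2 + 3)/6 = 12/6 = 2
te_Task 2 = (1 + 4·5 + 15)/6 = 36/6 = 6
te_Task 3 = (1 + 4·5 + 15)/6 = 36/6 = 6
te_Task 4 = (1 + 4·4 + 7)/6 = 24/6 = 4

Forward pass:
ES_Task 1 = 0; EF_Task 1 = 2
ES_Task 2 = 0; EF_Task 2 = 6
ES_Task 3 = 2; EF_Task 3 = 2+6 = 8
ES_Task 4 = max(EF_Task 2=6, EF_Task 3=8) = 8; EF_Task 4 = 8+4 = 12
Expected project duration μ = 12 days. Critical path: Task 1 → Task 3 → Task 4.

12 days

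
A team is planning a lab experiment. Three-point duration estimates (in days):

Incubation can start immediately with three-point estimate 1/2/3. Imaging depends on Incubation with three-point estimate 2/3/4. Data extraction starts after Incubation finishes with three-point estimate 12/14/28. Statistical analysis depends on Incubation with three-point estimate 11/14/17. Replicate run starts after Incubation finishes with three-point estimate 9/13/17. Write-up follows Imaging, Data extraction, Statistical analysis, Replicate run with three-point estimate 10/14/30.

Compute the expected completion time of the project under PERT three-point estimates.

34 days

te_Incubation = (1 + 4·2 + 3)/6 = 12/6 = 2
te_Imaging = (2 + 4·3 + 4)/6 = 18/6 = 3
te_Data extraction = (12 + 4·14 + 28)/6 = 96/6 = 16
te_Statistical analysis = (11 + 4·14 + 17)/6 = 84/6 = 14
te_Replicate run = (9 + 4·13 + 17)/6 = 78/6 = 13
te_Write-up = (10 + 4·14 + 30)/6 = 96/6 = 16

Forward pass:
ES_Incubation = 0; EF_Incubation = 2
ES_Imaging = 2; EF_Imaging = 2+3 = 5
ES_Data extraction = 2; EF_Data extraction = 2+16 = 18
ES_Statistical analysis = 2; EF_Statistical analysis = 2+14 = 16
ES_Replicate run = 2; EF_Replicate run = 2+13 = 15
ES_Write-up = max(EF_Imaging=5, EF_Data extraction=18, EF_Statistical analysis=16, EF_Replicate run=15) = 18; EF_Write-up = 18+16 = 34
Expected project duration μ = 34 days. Critical path: Incubation → Data extraction → Write-up.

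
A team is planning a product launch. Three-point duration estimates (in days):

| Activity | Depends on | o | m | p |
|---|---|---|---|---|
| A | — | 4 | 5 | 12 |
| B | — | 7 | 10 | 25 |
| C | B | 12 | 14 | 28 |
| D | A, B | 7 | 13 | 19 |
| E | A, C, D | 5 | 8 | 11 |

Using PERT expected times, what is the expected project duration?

36 days

te_A = (4 + 4·5 + 12)/6 = 36/6 = 6
te_B = (7 + 4·10 + 25)/6 = 72/6 = 12
te_C = (12 + 4·14 + 28)/6 = 96/6 = 16
te_D = (7 + 4·13 + 19)/6 = 78/6 = 13
te_E = (5 + 4·8 + 11)/6 = 48/6 = 8

Forward pass:
ES_A = 0; EF_A = 6
ES_B = 0; EF_B = 12
ES_C = 12; EF_C = 12+16 = 28
ES_D = max(EF_A=6, EF_B=12) = 12; EF_D = 12+13 = 25
ES_E = max(EF_A=6, EF_C=28, EF_D=25) = 28; EF_E = 28+8 = 36
Expected project duration μ = 36 days. Critical path: B → C → E.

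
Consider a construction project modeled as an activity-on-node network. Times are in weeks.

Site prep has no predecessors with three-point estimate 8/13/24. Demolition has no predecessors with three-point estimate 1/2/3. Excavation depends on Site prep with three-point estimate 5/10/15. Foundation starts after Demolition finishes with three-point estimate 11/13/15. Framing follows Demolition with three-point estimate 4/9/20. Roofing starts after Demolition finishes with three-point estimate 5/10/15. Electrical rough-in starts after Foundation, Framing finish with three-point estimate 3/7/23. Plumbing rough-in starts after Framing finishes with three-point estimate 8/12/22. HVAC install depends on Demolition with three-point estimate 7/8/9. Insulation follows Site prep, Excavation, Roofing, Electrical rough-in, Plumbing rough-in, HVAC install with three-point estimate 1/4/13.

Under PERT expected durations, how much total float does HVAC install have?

15 weeks

te_Site prep = (8 + 4·13 + 24)/6 = 84/6 = 14
te_Demolition = (1 + 4·2 + 3)/6 = 12/6 = 2
te_Excavation = (5 + 4·10 + 15)/6 = 60/6 = 10
te_Foundation = (11 + 4·13 + 15)/6 = 78/6 = 13
te_Framing = (4 + 4·9 + 20)/6 = 60/6 = 10
te_Roofing = (5 + 4·10 + 15)/6 = 60/6 = 10
te_Electrical rough-in = (3 + 4·7 + 23)/6 = 54/6 = 9
te_Plumbing rough-in = (8 + 4·12 + 22)/6 = 78/6 = 13
te_HVAC install = (7 + 4·8 + 9)/6 = 48/6 = 8
te_Insulation = (1 + 4·4 + 13)/6 = 30/6 = 5

Forward pass:
ES_Site prep = 0; EF_Site prep = 14
ES_Demolition = 0; EF_Demolition = 2
ES_Excavation = 14; EF_Excavation = 14+10 = 24
ES_Foundation = 2; EF_Foundation = 2+13 = 15
ES_Framing = 2; EF_Framing = 2+10 = 12
ES_Roofing = 2; EF_Roofing = 2+10 = 12
ES_Electrical rough-in = max(EF_Foundation=15, EF_Framing=12) = 15; EF_Electrical rough-in = 15+9 = 24
ES_Plumbing rough-in = 12; EF_Plumbing rough-in = 12+13 = 25
ES_HVAC install = 2; EF_HVAC install = 2+8 = 10
ES_Insulation = max(EF_Site prep=14, EF_Excavation=24, EF_Roofing=12, EF_Electrical rough-in=24, EF_Plumbing rough-in=25, EF_HVAC install=10) = 25; EF_Insulation = 25+5 = 30
Expected project duration μ = 30 weeks. Critical path: Demolition → Framing → Plumbing rough-in → Insulation.

Backward pass:
LF_Insulation = 30; LS_Insulation = 30−5 = 25
LF_HVAC install = LS_Insulation = 25; LS_HVAC install = 25−8 = 17
LF_Plumbing rough-in = LS_Insulation = 25; LS_Plumbing rough-in = 25−13 = 12
LF_Electrical rough-in = LS_Insulation = 25; LS_Electrical rough-in = 25−9 = 16
LF_Roofing = LS_Insulation = 25; LS_Roofing = 25−10 = 15
LF_Framing = min(LS_Electrical rough-in=16, LS_Plumbing rough-in=12) = 12; LS_Framing = 12−10 = 2
LF_Foundation = LS_Electrical rough-in = 16; LS_Foundation = 16−13 = 3
LF_Excavation = LS_Insulation = 25; LS_Excavation = 25−10 = 15
LF_Demolition = min(LS_Foundation=3, LS_Framing=2, LS_Roofing=15, LS_HVAC install=17) = 2; LS_Demolition = 2−2 = 0
LF_Site prep = min(LS_Excavation=15, LS_Insulation=25) = 15; LS_Site prep = 15−14 = 1
Slack_HVAC install = LS_HVAC install − ES_HVAC install = 17 − 2 = 15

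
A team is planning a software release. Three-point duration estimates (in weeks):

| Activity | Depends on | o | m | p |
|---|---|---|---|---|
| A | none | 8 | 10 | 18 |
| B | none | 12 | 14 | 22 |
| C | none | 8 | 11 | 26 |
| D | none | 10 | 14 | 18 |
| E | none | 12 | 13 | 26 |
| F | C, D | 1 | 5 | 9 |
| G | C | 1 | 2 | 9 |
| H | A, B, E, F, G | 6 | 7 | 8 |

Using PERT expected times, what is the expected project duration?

26 weeks

te_A = (8 + 4·10 + 18)/6 = 66/6 = 11
te_B = (12 + 4·14 + 22)/6 = 90/6 = 15
te_C = (8 + 4·11 + 26)/6 = 78/6 = 13
te_D = (10 + 4·14 + 18)/6 = 84/6 = 14
te_E = (12 + 4·13 + 26)/6 = 90/6 = 15
te_F = (1 + 4·5 + 9)/6 = 30/6 = 5
te_G = (1 + 4·2 + 9)/6 = 18/6 = 3
te_H = (6 + 4·7 + 8)/6 = 42/6 = 7

Forward pass:
ES_A = 0; EF_A = 11
ES_B = 0; EF_B = 15
ES_C = 0; EF_C = 13
ES_D = 0; EF_D = 14
ES_E = 0; EF_E = 15
ES_F = max(EF_C=13, EF_D=14) = 14; EF_F = 14+5 = 19
ES_G = 13; EF_G = 13+3 = 16
ES_H = max(EF_A=11, EF_B=15, EF_E=15, EF_F=19, EF_G=16) = 19; EF_H = 19+7 = 26
Expected project duration μ = 26 weeks. Critical path: D → F → H.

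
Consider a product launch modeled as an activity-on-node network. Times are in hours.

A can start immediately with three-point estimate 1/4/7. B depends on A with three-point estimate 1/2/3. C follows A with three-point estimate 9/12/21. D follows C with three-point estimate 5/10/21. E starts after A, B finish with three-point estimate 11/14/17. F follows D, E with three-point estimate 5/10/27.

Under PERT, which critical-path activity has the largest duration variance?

te_A = (1 + 4·4 + 7)/6 = 24/6 = 4; σ²_A = ((7−1)/6)² = 1.000
te_B = (1 + 4·2 + 3)/6 = 12/6 = 2; σ²_B = ((3−1)/6)² = 0.111
te_C = (9 + 4·12 + 21)/6 = 78/6 = 13; σ²_C = ((21−9)/6)² = 4.000
te_D = (5 + 4·10 + 21)/6 = 66/6 = 11; σ²_D = ((21−5)/6)² = 7.111
te_E = (11 + 4·14 + 17)/6 = 84/6 = 14; σ²_E = ((17−11)/6)² = 1.000
te_F = (5 + 4·10 + 27)/6 = 72/6 = 12; σ²_F = ((27−5)/6)² = 13.444

Forward pass:
ES_A = 0; EF_A = 4
ES_B = 4; EF_B = 4+2 = 6
ES_C = 4; EF_C = 4+13 = 17
ES_D = 17; EF_D = 17+11 = 28
ES_E = max(EF_A=4, EF_B=6) = 6; EF_E = 6+14 = 20
ES_F = max(EF_D=28, EF_E=20) = 28; EF_F = 28+12 = 40
Expected project duration μ = 40 hours. Critical path: A → C → D → F.

Variances on critical path: σ²_A=1.000, σ²_C=4.000, σ²_D=7.111, σ²_F=13.444.
Largest is σ²_F = 13.444.

F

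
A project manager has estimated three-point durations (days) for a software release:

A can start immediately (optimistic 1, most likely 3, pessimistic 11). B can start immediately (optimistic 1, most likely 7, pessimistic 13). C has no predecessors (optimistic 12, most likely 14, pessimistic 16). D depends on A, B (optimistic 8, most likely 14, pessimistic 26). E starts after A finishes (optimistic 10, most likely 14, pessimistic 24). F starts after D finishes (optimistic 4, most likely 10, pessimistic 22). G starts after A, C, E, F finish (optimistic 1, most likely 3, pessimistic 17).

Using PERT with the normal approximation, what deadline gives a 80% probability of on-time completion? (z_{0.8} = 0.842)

te_A = (1 + 4·3 + 11)/6 = 24/6 = 4; σ²_A = ((11−1)/6)² = 2.778
te_B = (1 + 4·7 + 13)/6 = 42/6 = 7; σ²_B = ((13−1)/6)² = 4.000
te_C = (12 + 4·14 + 16)/6 = 84/6 = 14; σ²_C = ((16−12)/6)² = 0.444
te_D = (8 + 4·14 + 26)/6 = 90/6 = 15; σ²_D = ((26−8)/6)² = 9.000
te_E = (10 + 4·14 + 24)/6 = 90/6 = 15; σ²_E = ((24−10)/6)² = 5.444
te_F = (4 + 4·10 + 22)/6 = 66/6 = 11; σ²_F = ((22−4)/6)² = 9.000
te_G = (1 + 4·3 + 17)/6 = 30/6 = 5; σ²_G = ((17−1)/6)² = 7.111

Forward pass:
ES_A = 0; EF_A = 4
ES_B = 0; EF_B = 7
ES_C = 0; EF_C = 14
ES_D = max(EF_A=4, EF_B=7) = 7; EF_D = 7+15 = 22
ES_E = 4; EF_E = 4+15 = 19
ES_F = 22; EF_F = 22+11 = 33
ES_G = max(EF_A=4, EF_C=14, EF_E=19, EF_F=33) = 33; EF_G = 33+5 = 38
Expected project duration μ = 38 days. Critical path: B → D → F → G.

Variance along critical path = 4.000 + 9.000 + 9.000 + 7.111 = 29.111; σ = 5.395 days.
D = μ + z·σ = 38 + 0.842·5.395 = 42.5 days

42.5 days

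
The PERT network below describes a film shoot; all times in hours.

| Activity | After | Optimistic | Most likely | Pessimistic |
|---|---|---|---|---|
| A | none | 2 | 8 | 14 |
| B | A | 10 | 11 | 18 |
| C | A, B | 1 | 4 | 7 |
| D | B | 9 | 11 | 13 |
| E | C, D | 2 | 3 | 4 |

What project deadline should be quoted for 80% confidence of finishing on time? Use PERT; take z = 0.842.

te_A = (2 + 4·8 + 14)/6 = 48/6 = 8; σ²_A = ((14−2)/6)² = 4.000
te_B = (10 + 4·11 + 18)/6 = 72/6 = 12; σ²_B = ((18−10)/6)² = 1.778
te_C = (1 + 4·4 + 7)/6 = 24/6 = 4; σ²_C = ((7−1)/6)² = 1.000
te_D = (9 + 4·11 + 13)/6 = 66/6 = 11; σ²_D = ((13−9)/6)² = 0.444
te_E = (2 + 4·3 + 4)/6 = 18/6 = 3; σ²_E = ((4−2)/6)² = 0.111

Forward pass:
ES_A = 0; EF_A = 8
ES_B = 8; EF_B = 8+12 = 20
ES_C = max(EF_A=8, EF_B=20) = 20; EF_C = 20+4 = 24
ES_D = 20; EF_D = 20+11 = 31
ES_E = max(EF_C=24, EF_D=31) = 31; EF_E = 31+3 = 34
Expected project duration μ = 34 hours. Critical path: A → B → D → E.

Variance along critical path = 4.000 + 1.778 + 0.444 + 0.111 = 6.333; σ = 2.517 hours.
D = μ + z·σ = 34 + 0.842·2.517 = 36.1 hours

36.1 hours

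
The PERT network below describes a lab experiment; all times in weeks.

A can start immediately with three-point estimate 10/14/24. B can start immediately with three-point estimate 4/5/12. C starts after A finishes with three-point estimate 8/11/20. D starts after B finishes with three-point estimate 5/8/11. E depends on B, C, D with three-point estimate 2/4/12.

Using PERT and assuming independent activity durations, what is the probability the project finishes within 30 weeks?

0.284

te_A = (10 + 4·14 + 24)/6 = 90/6 = 15; σ²_A = ((24−10)/6)² = 5.444
te_B = (4 + 4·5 + 12)/6 = 36/6 = 6; σ²_B = ((12−4)/6)² = 1.778
te_C = (8 + 4·11 + 20)/6 = 72/6 = 12; σ²_C = ((20−8)/6)² = 4.000
te_D = (5 + 4·8 + 11)/6 = 48/6 = 8; σ²_D = ((11−5)/6)² = 1.000
te_E = (2 + 4·4 + 12)/6 = 30/6 = 5; σ²_E = ((12−2)/6)² = 2.778

Forward pass:
ES_A = 0; EF_A = 15
ES_B = 0; EF_B = 6
ES_C = 15; EF_C = 15+12 = 27
ES_D = 6; EF_D = 6+8 = 14
ES_E = max(EF_B=6, EF_C=27, EF_D=14) = 27; EF_E = 27+5 = 32
Expected project duration μ = 32 weeks. Critical path: A → C → E.

Variance along critical path = 5.444 + 4.000 + 2.778 = 12.222; σ = √12.222 = 3.496 weeks.
Z = (30 − 32) / 3.496 = -0.572
P(T ≤ 30) = Φ(-0.572) ≈ 0.284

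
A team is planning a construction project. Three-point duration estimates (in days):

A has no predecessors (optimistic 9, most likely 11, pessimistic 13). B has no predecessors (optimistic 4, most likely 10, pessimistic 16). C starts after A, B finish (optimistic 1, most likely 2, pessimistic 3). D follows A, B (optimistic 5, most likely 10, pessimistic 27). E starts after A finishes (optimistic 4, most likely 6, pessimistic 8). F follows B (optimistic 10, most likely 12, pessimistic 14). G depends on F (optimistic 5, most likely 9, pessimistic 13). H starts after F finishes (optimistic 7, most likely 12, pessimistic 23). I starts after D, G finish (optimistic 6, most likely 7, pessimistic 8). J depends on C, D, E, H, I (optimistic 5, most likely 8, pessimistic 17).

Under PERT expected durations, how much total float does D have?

8 days

te_A = (9 + 4·11 + 13)/6 = 66/6 = 11
te_B = (4 + 4·10 + 16)/6 = 60/6 = 10
te_C = (1 + 4·2 + 3)/6 = 12/6 = 2
te_D = (5 + 4·10 + 27)/6 = 72/6 = 12
te_E = (4 + 4·6 + 8)/6 = 36/6 = 6
te_F = (10 + 4·12 + 14)/6 = 72/6 = 12
te_G = (5 + 4·9 + 13)/6 = 54/6 = 9
te_H = (7 + 4·12 + 23)/6 = 78/6 = 13
te_I = (6 + 4·7 + 8)/6 = 42/6 = 7
te_J = (5 + 4·8 + 17)/6 = 54/6 = 9

Forward pass:
ES_A = 0; EF_A = 11
ES_B = 0; EF_B = 10
ES_C = max(EF_A=11, EF_B=10) = 11; EF_C = 11+2 = 13
ES_D = max(EF_A=11, EF_B=10) = 11; EF_D = 11+12 = 23
ES_E = 11; EF_E = 11+6 = 17
ES_F = 10; EF_F = 10+12 = 22
ES_G = 22; EF_G = 22+9 = 31
ES_H = 22; EF_H = 22+13 = 35
ES_I = max(EF_D=23, EF_G=31) = 31; EF_I = 31+7 = 38
ES_J = max(EF_C=13, EF_D=23, EF_E=17, EF_H=35, EF_I=38) = 38; EF_J = 38+9 = 47
Expected project duration μ = 47 days. Critical path: B → F → G → I → J.

Backward pass:
LF_J = 47; LS_J = 47−9 = 38
LF_I = LS_J = 38; LS_I = 38−7 = 31
LF_H = LS_J = 38; LS_H = 38−13 = 25
LF_G = LS_I = 31; LS_G = 31−9 = 22
LF_F = min(LS_G=22, LS_H=25) = 22; LS_F = 22−12 = 10
LF_E = LS_J = 38; LS_E = 38−6 = 32
LF_D = min(LS_I=31, LS_J=38) = 31; LS_D = 31−12 = 19
LF_C = LS_J = 38; LS_C = 38−2 = 36
LF_B = min(LS_C=36, LS_D=19, LS_F=10) = 10; LS_B = 10−10 = 0
LF_A = min(LS_C=36, LS_D=19, LS_E=32) = 19; LS_A = 19−11 = 8
Slack_D = LS_D − ES_D = 19 − 11 = 8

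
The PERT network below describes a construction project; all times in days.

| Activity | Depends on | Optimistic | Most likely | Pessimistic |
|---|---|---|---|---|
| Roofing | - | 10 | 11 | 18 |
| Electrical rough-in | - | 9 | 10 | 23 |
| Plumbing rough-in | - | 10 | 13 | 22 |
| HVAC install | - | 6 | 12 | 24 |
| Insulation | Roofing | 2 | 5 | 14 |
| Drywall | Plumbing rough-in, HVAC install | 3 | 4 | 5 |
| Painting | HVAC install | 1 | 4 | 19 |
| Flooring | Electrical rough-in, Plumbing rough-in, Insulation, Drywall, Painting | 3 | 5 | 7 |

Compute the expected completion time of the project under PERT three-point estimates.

24 days

te_Roofing = (10 + 4·11 + 18)/6 = 72/6 = 12
te_Electrical rough-in = (9 + 4·10 + 23)/6 = 72/6 = 12
te_Plumbing rough-in = (10 + 4·13 + 22)/6 = 84/6 = 14
te_HVAC install = (6 + 4·12 + 24)/6 = 78/6 = 13
te_Insulation = (2 + 4·5 + 14)/6 = 36/6 = 6
te_Drywall = (3 + 4·4 + 5)/6 = 24/6 = 4
te_Painting = (1 + 4·4 + 19)/6 = 36/6 = 6
te_Flooring = (3 + 4·5 + 7)/6 = 30/6 = 5

Forward pass:
ES_Roofing = 0; EF_Roofing = 12
ES_Electrical rough-in = 0; EF_Electrical rough-in = 12
ES_Plumbing rough-in = 0; EF_Plumbing rough-in = 14
ES_HVAC install = 0; EF_HVAC install = 13
ES_Insulation = 12; EF_Insulation = 12+6 = 18
ES_Drywall = max(EF_Plumbing rough-in=14, EF_HVAC install=13) = 14; EF_Drywall = 14+4 = 18
ES_Painting = 13; EF_Painting = 13+6 = 19
ES_Flooring = max(EF_Electrical rough-in=12, EF_Plumbing rough-in=14, EF_Insulation=18, EF_Drywall=18, EF_Painting=19) = 19; EF_Flooring = 19+5 = 24
Expected project duration μ = 24 days. Critical path: HVAC install → Painting → Flooring.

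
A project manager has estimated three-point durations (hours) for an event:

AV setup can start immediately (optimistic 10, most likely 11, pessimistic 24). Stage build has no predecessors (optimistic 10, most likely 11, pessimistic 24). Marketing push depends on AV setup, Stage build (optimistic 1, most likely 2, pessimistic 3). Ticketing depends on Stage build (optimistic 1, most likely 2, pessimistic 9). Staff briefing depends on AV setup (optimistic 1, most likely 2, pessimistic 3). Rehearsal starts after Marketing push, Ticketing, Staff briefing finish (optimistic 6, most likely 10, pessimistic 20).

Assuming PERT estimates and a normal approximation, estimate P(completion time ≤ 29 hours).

0.713

te_AV setup = (10 + 4·11 + 24)/6 = 78/6 = 13; σ²_AV setup = ((24−10)/6)² = 5.444
te_Stage build = (10 + 4·11 + 24)/6 = 78/6 = 13; σ²_Stage build = ((24−10)/6)² = 5.444
te_Marketing push = (1 + 4·2 + 3)/6 = 12/6 = 2; σ²_Marketing push = ((3−1)/6)² = 0.111
te_Ticketing = (1 + 4·2 + 9)/6 = 18/6 = 3; σ²_Ticketing = ((9−1)/6)² = 1.778
te_Staff briefing = (1 + 4·2 + 3)/6 = 12/6 = 2; σ²_Staff briefing = ((3−1)/6)² = 0.111
te_Rehearsal = (6 + 4·10 + 20)/6 = 66/6 = 11; σ²_Rehearsal = ((20−6)/6)² = 5.444

Forward pass:
ES_AV setup = 0; EF_AV setup = 13
ES_Stage build = 0; EF_Stage build = 13
ES_Marketing push = max(EF_AV setup=13, EF_Stage build=13) = 13; EF_Marketing push = 13+2 = 15
ES_Ticketing = 13; EF_Ticketing = 13+3 = 16
ES_Staff briefing = 13; EF_Staff briefing = 13+2 = 15
ES_Rehearsal = max(EF_Marketing push=15, EF_Ticketing=16, EF_Staff briefing=15) = 16; EF_Rehearsal = 16+11 = 27
Expected project duration μ = 27 hours. Critical path: Stage build → Ticketing → Rehearsal.

Variance along critical path = 5.444 + 1.778 + 5.444 = 12.667; σ = √12.667 = 3.559 hours.
Z = (29 − 27) / 3.559 = 0.562
P(T ≤ 29) = Φ(0.562) ≈ 0.713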